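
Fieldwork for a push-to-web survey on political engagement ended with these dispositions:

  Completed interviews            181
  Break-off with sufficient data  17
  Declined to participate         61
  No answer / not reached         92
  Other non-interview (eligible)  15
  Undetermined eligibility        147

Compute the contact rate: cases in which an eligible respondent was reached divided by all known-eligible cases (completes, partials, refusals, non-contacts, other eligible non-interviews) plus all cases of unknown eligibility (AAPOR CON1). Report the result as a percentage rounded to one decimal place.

53.4%

Numerator: 181 + 17 + 61 + 15 = 274
Denom: 181 + 17 + 61 + 92 + 15 + 147 = 513
CON1 = 274 / 513 = 0.5341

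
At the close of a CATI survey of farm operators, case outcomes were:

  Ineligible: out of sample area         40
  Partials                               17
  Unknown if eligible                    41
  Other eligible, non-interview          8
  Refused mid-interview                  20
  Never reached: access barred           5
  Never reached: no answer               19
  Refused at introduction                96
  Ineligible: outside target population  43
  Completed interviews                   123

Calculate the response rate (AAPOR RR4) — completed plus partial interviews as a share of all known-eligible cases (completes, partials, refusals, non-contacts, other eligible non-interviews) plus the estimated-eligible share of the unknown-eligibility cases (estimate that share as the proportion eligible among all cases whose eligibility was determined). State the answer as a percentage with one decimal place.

43.8%

Declined to participate = 96 + 20 = 116
No contact after all attempts = 19 + 5 = 24
Ineligible = 43 + 40 = 83
Num: 123 + 17 = 140
Eligible (known): 123 + 17 + 116 + 24 + 8 = 288
e = 288 / (288 + 83) = 288 / 371 = 0.7763
e × U: 0.7763 × 41 = 31.83
Denom: 288 + 31.83 = 319.83
RR4 = 140 / 319.83 = 0.4377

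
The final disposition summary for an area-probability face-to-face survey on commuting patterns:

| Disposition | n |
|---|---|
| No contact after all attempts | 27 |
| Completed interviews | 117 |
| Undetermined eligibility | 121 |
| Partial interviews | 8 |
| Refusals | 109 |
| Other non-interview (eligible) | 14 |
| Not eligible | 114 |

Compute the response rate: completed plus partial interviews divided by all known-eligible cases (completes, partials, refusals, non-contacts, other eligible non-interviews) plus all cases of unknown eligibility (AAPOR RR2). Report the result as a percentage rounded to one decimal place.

31.6%

Numerator: 117 + 8 = 125
Denominator: 117 + 8 + 109 + 27 + 14 + 121 = 396
RR2 = 125 / 396 = 0.3157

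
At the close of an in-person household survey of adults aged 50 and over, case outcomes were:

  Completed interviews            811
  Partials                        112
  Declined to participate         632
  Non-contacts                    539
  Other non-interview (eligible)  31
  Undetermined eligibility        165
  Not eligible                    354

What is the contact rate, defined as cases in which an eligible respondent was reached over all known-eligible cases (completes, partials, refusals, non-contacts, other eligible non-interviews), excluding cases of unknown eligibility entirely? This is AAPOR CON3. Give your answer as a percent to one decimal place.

Top → 811 + 112 + 632 + 31 = 1586
Denom → 811 + 112 + 632 + 539 + 31 = 2125
CON3 = 1586 / 2125 = 0.7464

74.6%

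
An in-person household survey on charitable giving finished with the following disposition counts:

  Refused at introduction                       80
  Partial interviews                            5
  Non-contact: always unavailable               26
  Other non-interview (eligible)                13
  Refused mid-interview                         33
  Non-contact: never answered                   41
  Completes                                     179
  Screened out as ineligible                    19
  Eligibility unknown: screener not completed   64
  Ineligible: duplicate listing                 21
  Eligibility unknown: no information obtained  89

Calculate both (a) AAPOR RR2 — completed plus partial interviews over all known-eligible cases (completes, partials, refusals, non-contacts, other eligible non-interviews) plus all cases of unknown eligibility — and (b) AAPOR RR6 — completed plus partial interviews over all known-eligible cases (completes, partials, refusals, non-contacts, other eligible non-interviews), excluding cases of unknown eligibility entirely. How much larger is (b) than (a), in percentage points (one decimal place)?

14.1

Refusals = 80 + 33 = 113
No answer / not reached = 41 + 26 = 67
Eligibility not determined = 64 + 89 = 153
Screened out, ineligible = 19 + 21 = 40
Numerator: 179 + 5 = 184
Denominator: 179 + 5 + 113 + 67 + 13 + 153 = 530
RR2 = 184 / 530 = 0.3472
Denominator: 179 + 5 + 113 + 67 + 13 = 377
RR6 = 184 / 377 = 0.4881
Difference = 48.81 − 34.72 = 14.09 percentage points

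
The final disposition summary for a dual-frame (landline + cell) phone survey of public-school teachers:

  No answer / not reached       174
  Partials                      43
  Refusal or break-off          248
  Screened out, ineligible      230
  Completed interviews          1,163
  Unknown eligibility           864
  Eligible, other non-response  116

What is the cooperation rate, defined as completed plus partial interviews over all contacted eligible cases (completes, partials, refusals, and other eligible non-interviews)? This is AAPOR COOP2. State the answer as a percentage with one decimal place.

Top: 1163 + 43 = 1206
Denominator: 1163 + 43 + 248 + 116 = 1570
COOP2 = 1206 / 1570 = 0.7682

76.8%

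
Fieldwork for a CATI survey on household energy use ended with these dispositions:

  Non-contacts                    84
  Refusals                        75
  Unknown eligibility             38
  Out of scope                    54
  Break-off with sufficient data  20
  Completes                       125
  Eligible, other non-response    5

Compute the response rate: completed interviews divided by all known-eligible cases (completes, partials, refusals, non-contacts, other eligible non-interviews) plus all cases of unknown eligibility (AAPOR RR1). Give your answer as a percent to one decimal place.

36.0%

Top = 125
Denominator = 125 + 20 + 75 + 84 + 5 + 38 = 347
RR1 = 125 / 347 = 0.3602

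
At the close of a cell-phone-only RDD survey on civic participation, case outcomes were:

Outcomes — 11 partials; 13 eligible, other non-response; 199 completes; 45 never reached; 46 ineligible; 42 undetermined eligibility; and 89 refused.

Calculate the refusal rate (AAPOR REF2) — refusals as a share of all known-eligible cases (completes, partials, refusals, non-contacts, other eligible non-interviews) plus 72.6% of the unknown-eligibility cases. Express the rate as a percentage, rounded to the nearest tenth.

Num → 89
Determined eligible → 199 + 11 + 89 + 45 + 13 = 357
Estimated eligible among unknowns → 0.7260 × 42 = 30.49
Denominator → 357 + 30.49 = 387.49
REF2 = 89 / 387.49 = 0.2297

23.0%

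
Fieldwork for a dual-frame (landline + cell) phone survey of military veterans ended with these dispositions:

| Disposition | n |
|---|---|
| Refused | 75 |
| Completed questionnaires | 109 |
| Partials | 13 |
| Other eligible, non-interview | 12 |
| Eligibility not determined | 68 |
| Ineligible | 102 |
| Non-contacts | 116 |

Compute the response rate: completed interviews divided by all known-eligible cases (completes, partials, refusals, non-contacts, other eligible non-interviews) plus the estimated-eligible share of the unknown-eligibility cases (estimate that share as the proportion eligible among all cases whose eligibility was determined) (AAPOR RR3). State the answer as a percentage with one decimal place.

28.9%

Numerator → 109
Known eligible → 109 + 13 + 75 + 116 + 12 = 325
e = 325 / (325 + 102) = 325 / 427 = 0.7611
Eligible share of unknowns → 0.7611 × 68 = 51.75
Base → 325 + 51.75 = 376.75
RR3 = 109 / 376.75 = 0.2893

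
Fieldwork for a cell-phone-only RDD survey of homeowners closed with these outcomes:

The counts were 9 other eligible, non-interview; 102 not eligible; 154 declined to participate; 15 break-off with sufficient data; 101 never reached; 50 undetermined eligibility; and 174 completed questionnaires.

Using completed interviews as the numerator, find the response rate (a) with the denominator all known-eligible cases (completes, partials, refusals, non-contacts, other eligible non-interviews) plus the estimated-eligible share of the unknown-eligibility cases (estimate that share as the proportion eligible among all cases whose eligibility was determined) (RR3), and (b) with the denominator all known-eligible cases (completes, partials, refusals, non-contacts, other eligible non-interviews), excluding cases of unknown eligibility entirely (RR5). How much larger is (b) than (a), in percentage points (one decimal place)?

3.2

Top: 174
Eligible (known): 174 + 15 + 154 + 101 + 9 = 453
e = 453 / (453 + 102) = 453 / 555 = 0.8162
Eligible share of unknowns: 0.8162 × 50 = 40.81
Denominator: 453 + 40.81 = 493.81
RR3 = 174 / 493.81 = 0.3524
Denominator: 174 + 15 + 154 + 101 + 9 = 453
RR5 = 174 / 453 = 0.3841
Difference = 38.41 − 35.24 = 3.17 percentage points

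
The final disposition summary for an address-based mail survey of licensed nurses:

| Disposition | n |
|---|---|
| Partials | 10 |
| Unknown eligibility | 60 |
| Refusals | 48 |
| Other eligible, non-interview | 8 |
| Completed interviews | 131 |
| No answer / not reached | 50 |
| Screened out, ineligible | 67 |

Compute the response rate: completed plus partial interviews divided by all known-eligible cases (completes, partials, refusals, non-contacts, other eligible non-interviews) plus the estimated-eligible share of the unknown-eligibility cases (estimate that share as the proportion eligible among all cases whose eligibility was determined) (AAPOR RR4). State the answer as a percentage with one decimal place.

Num → 131 + 10 = 141
Determined eligible → 131 + 10 + 48 + 50 + 8 = 247
e = 247 / (247 + 67) = 247 / 314 = 0.7866
Eligible share of unknowns → 0.7866 × 60 = 47.20
Denom → 247 + 47.20 = 294.20
RR4 = 141 / 294.20 = 0.4793

47.9%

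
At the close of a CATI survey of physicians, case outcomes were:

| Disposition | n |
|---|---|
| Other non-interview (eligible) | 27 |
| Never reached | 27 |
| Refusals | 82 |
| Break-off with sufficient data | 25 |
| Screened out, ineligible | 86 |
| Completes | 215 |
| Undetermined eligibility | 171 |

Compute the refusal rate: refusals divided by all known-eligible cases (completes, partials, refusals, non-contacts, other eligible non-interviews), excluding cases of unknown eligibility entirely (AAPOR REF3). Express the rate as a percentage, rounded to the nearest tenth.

21.8%

Numerator: 82
Denom: 215 + 25 + 82 + 27 + 27 = 376
REF3 = 82 / 376 = 0.2181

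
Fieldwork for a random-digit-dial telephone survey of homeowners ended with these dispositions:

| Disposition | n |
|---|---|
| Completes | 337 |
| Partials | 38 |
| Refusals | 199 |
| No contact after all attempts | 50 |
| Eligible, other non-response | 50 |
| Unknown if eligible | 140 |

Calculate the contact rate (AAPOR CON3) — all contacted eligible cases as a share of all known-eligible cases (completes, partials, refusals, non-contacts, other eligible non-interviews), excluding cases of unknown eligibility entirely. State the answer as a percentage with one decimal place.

Top: 337 + 38 + 199 + 50 = 624
Denominator: 337 + 38 + 199 + 50 + 50 = 674
CON3 = 624 / 674 = 0.9258

92.6%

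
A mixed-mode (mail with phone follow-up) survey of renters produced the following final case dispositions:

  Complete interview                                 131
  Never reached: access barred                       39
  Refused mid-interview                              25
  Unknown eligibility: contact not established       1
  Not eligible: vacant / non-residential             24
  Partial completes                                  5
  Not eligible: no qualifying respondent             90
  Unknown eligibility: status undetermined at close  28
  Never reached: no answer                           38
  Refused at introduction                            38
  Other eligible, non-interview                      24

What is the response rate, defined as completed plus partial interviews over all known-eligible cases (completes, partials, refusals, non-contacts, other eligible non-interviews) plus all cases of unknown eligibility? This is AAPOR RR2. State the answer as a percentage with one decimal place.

41.3%

Refusal or break-off = 38 + 25 = 63
No answer / not reached = 38 + 39 = 77
Undetermined eligibility = 1 + 28 = 29
Screened out, ineligible = 90 + 24 = 114
Top → 131 + 5 = 136
Denom → 131 + 5 + 63 + 77 + 24 + 29 = 329
RR2 = 136 / 329 = 0.4134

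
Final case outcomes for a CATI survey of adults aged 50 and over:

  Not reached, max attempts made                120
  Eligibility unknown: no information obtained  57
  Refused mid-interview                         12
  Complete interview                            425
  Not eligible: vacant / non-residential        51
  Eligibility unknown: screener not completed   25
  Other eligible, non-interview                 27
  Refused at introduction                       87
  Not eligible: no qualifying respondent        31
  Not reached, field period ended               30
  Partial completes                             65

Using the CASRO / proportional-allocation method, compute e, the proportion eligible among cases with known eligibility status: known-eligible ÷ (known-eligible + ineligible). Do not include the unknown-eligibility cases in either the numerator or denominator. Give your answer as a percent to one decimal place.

Refusals = 87 + 12 = 99
Never reached = 30 + 120 = 150
Undetermined eligibility = 25 + 57 = 82
Out of scope = 31 + 51 = 82
Determined eligible = 425 + 65 + 99 + 150 + 27 = 766
e = 766 / (766 + 82) = 766 / 848 = 0.9033

90.3%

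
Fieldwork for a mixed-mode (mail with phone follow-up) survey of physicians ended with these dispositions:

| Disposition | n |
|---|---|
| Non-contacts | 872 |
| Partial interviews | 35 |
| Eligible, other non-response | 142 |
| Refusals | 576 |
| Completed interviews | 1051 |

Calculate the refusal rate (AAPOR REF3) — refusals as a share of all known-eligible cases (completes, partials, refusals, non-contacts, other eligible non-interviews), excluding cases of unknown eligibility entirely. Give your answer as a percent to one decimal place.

21.5%

Numerator → 576
Denom → 1051 + 35 + 576 + 872 + 142 = 2676
REF3 = 576 / 2676 = 0.2152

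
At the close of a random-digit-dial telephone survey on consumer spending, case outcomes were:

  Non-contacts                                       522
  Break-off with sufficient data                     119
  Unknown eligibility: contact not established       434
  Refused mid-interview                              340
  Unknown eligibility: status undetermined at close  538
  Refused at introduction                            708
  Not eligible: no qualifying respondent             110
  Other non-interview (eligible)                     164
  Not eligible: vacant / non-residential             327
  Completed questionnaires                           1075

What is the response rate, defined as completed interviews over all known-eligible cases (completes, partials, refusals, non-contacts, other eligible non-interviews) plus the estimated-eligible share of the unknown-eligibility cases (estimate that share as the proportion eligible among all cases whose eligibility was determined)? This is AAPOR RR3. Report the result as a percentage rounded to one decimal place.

Refused = 708 + 340 = 1048
Undetermined eligibility = 434 + 538 = 972
Not eligible = 110 + 327 = 437
Top → 1075
Determined eligible → 1075 + 119 + 1048 + 522 + 164 = 2928
e = 2928 / (2928 + 437) = 2928 / 3365 = 0.8701
e × U → 0.8701 × 972 = 845.74
Base → 2928 + 845.74 = 3773.74
RR3 = 1075 / 3773.74 = 0.2849

28.5%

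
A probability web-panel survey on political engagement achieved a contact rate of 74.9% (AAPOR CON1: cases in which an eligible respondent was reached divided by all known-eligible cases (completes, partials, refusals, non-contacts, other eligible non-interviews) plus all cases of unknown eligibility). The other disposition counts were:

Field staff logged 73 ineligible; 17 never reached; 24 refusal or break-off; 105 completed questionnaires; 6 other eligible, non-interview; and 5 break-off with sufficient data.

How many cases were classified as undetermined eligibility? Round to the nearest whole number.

30

Top → 105 + 5 + 24 + 6 = 140
CON1 = 140 / D = 0.749
D = 140 / 0.749 = 186.9
Other denominator terms total 157
undetermined eligibility = 186.9 − 157 ≈ 30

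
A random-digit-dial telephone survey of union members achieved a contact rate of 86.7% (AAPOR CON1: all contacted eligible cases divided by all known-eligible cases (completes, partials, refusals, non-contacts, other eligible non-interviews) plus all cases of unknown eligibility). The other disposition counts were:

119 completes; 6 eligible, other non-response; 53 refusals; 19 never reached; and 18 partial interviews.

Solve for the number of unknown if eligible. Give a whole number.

11

Num → 119 + 18 + 53 + 6 = 196
CON1 = 196 / D = 0.867
D = 196 / 0.867 = 226.1
Rest of base = 215
unknown if eligible = 226.1 − 215 ≈ 11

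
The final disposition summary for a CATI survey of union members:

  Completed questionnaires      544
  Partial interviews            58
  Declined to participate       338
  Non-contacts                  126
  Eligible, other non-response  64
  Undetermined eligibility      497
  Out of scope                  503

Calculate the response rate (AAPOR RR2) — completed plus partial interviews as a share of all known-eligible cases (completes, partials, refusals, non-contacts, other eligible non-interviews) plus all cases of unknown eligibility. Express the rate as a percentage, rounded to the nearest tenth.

Top → 544 + 58 = 602
Base → 544 + 58 + 338 + 126 + 64 + 497 = 1627
RR2 = 602 / 1627 = 0.3700

37.0%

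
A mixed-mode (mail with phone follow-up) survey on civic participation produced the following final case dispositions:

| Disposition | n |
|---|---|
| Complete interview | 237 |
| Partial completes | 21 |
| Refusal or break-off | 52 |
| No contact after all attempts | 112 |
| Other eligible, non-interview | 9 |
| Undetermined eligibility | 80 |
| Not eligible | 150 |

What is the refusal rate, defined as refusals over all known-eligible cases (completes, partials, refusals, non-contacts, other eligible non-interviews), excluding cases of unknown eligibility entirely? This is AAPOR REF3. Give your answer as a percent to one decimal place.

Num → 52
Base → 237 + 21 + 52 + 112 + 9 = 431
REF3 = 52 / 431 = 0.1206

12.1%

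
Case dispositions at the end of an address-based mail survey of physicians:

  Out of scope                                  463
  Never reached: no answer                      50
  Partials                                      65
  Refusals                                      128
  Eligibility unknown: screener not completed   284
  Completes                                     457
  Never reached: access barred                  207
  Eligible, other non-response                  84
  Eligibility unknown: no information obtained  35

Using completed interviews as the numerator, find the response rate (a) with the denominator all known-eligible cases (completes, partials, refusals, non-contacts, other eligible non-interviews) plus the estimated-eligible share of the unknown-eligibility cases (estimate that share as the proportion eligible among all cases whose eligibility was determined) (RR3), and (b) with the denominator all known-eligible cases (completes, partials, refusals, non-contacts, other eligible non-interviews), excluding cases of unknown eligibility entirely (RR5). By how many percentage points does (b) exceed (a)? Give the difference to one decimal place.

No contact after all attempts = 50 + 207 = 257
Eligibility not determined = 284 + 35 = 319
Top: 457
Known eligible: 457 + 65 + 128 + 257 + 84 = 991
e = 991 / (991 + 463) = 991 / 1454 = 0.6816
e × U: 0.6816 × 319 = 217.43
Denominator: 991 + 217.43 = 1208.43
RR3 = 457 / 1208.43 = 0.3782
Denominator: 457 + 65 + 128 + 257 + 84 = 991
RR5 = 457 / 991 = 0.4612
Difference = 46.12 − 37.82 = 8.30 percentage points

8.3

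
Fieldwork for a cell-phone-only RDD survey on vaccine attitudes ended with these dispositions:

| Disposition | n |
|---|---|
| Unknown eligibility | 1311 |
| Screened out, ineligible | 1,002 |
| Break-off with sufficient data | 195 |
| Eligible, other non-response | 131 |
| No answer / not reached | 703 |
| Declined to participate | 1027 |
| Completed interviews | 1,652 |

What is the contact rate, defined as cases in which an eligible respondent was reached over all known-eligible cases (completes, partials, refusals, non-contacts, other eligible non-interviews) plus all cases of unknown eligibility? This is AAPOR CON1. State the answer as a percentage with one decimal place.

59.9%

Num → 1652 + 195 + 1027 + 131 = 3005
Denominator → 1652 + 195 + 1027 + 703 + 131 + 1311 = 5019
CON1 = 3005 / 5019 = 0.5987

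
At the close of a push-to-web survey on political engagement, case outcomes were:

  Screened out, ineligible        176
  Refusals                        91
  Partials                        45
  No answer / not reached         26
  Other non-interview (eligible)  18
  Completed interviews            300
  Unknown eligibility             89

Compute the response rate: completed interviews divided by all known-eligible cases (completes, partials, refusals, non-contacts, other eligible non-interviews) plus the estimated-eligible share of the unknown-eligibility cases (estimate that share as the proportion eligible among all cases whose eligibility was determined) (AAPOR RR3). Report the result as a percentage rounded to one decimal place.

55.0%

Numerator → 300
Eligible (known) → 300 + 45 + 91 + 26 + 18 = 480
e = 480 / (480 + 176) = 480 / 656 = 0.7317
e × U → 0.7317 × 89 = 65.12
Denom → 480 + 65.12 = 545.12
RR3 = 300 / 545.12 = 0.5503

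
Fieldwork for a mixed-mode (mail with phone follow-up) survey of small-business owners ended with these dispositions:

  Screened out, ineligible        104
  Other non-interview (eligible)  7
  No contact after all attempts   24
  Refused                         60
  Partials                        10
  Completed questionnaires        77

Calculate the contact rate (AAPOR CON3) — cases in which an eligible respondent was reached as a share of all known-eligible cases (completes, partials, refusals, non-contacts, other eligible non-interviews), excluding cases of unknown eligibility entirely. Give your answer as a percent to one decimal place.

Top: 77 + 10 + 60 + 7 = 154
Denom: 77 + 10 + 60 + 24 + 7 = 178
CON3 = 154 / 178 = 0.8652

86.5%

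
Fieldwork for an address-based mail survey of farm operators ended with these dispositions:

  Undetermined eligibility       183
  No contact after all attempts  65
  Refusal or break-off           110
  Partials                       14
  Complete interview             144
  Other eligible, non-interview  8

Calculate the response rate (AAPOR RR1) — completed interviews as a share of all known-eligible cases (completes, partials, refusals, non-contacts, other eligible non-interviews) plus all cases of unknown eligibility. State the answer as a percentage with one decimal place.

Numerator → 144
Denom → 144 + 14 + 110 + 65 + 8 + 183 = 524
RR1 = 144 / 524 = 0.2748

27.5%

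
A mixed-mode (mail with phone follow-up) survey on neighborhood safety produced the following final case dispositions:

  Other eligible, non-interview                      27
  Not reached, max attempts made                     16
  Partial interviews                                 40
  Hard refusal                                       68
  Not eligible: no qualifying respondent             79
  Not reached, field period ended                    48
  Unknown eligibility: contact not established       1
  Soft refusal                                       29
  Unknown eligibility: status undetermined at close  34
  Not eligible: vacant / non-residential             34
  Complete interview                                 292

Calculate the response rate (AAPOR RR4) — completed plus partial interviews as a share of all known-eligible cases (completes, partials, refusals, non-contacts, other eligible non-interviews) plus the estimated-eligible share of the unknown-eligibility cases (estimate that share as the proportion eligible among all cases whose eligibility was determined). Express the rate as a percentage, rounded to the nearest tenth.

Refused = 68 + 29 = 97
No answer / not reached = 48 + 16 = 64
Unknown if eligible = 1 + 34 = 35
Out of scope = 79 + 34 = 113
Num: 292 + 40 = 332
Known eligible: 292 + 40 + 97 + 64 + 27 = 520
e = 520 / (520 + 113) = 520 / 633 = 0.8215
Eligible share of unknowns: 0.8215 × 35 = 28.75
Denominator: 520 + 28.75 = 548.75
RR4 = 332 / 548.75 = 0.6050

60.5%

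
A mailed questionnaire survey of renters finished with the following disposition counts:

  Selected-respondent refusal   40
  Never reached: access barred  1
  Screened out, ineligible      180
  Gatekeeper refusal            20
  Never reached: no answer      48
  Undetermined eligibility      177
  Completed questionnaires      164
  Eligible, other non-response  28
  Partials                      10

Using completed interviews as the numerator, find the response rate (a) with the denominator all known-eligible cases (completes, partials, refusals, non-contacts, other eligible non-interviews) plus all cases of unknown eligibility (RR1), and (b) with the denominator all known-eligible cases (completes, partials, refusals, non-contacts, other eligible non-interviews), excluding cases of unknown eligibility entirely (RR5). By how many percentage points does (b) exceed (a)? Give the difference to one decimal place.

19.1

Refusals = 20 + 40 = 60
No answer / not reached = 48 + 1 = 49
Numerator: 164
Base: 164 + 10 + 60 + 49 + 28 + 177 = 488
RR1 = 164 / 488 = 0.3361
Base: 164 + 10 + 60 + 49 + 28 = 311
RR5 = 164 / 311 = 0.5273
Difference = 52.73 − 33.61 = 19.12 percentage points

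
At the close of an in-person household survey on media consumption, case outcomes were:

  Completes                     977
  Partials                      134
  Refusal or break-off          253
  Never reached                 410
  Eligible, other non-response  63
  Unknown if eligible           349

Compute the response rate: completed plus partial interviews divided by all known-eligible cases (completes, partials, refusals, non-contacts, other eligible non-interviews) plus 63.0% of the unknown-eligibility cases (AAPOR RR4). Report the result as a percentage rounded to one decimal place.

54.0%

Top → 977 + 134 = 1111
Determined eligible → 977 + 134 + 253 + 410 + 63 = 1837
Eligible share of unknowns → 0.6300 × 349 = 219.87
Base → 1837 + 219.87 = 2056.87
RR4 = 1111 / 2056.87 = 0.5401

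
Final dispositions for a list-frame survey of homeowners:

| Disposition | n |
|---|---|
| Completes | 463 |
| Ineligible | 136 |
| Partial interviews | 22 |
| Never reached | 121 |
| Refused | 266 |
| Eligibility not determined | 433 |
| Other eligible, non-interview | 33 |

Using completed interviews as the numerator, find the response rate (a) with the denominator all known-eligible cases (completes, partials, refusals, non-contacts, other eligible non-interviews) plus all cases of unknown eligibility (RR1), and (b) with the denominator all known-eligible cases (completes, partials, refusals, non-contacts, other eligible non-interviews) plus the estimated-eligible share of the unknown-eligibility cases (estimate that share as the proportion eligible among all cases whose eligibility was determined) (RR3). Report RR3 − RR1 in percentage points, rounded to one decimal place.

1.5

Numerator: 463
Denominator: 463 + 22 + 266 + 121 + 33 + 433 = 1338
RR1 = 463 / 1338 = 0.3460
Known eligible: 463 + 22 + 266 + 121 + 33 = 905
e = 905 / (905 + 136) = 905 / 1041 = 0.8694
Estimated eligible among unknowns: 0.8694 × 433 = 376.45
Denominator: 905 + 376.45 = 1281.45
RR3 = 463 / 1281.45 = 0.3613
Difference = 36.13 − 34.60 = 1.53 percentage points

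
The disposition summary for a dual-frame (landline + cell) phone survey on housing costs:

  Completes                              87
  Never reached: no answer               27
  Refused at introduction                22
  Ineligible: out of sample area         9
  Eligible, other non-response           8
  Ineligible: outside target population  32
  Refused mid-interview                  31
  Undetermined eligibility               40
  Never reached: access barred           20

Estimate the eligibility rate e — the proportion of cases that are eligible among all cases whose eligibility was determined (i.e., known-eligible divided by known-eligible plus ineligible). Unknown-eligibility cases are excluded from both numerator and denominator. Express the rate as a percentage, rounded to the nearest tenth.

Refusal or break-off = 22 + 31 = 53
Non-contacts = 27 + 20 = 47
Not eligible = 32 + 9 = 41
Determined eligible: 87 + 53 + 47 + 8 = 195
e = 195 / (195 + 41) = 195 / 236 = 0.8263

82.6%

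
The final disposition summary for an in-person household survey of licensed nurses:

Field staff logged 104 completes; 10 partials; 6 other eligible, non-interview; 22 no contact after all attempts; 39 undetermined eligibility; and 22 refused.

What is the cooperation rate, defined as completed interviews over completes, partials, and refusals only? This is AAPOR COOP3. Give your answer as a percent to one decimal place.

Numerator → 104
Denominator → 104 + 10 + 22 = 136
COOP3 = 104 / 136 = 0.7647

76.5%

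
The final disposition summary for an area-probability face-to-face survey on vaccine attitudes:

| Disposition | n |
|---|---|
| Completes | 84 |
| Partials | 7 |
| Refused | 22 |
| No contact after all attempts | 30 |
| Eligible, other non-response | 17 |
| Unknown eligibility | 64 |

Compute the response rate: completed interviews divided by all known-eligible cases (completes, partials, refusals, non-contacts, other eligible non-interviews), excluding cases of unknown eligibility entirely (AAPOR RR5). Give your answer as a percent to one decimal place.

Numerator → 84
Base → 84 + 7 + 22 + 30 + 17 = 160
RR5 = 84 / 160 = 0.5250

52.5%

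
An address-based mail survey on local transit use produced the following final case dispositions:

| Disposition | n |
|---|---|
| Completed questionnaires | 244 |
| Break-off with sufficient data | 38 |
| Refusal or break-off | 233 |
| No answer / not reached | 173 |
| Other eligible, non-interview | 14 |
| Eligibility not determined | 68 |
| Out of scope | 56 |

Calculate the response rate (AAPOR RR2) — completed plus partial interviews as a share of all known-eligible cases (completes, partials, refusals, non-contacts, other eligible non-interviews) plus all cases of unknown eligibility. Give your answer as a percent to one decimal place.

Numerator: 244 + 38 = 282
Denom: 244 + 38 + 233 + 173 + 14 + 68 = 770
RR2 = 282 / 770 = 0.3662

36.6%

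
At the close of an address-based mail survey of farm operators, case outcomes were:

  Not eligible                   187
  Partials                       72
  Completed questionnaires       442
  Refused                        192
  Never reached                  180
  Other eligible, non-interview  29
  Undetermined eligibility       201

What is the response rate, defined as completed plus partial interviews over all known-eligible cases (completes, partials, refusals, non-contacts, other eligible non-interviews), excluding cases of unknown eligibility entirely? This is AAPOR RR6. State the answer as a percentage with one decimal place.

56.2%

Num: 442 + 72 = 514
Denom: 442 + 72 + 192 + 180 + 29 = 915
RR6 = 514 / 915 = 0.5617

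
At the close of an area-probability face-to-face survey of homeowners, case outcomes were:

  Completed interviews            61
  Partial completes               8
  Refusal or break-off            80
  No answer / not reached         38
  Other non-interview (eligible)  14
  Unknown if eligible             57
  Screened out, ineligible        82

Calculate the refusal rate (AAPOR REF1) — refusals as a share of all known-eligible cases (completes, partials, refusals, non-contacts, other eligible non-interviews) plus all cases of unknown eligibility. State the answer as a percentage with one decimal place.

31.0%

Num → 80
Base → 61 + 8 + 80 + 38 + 14 + 57 = 258
REF1 = 80 / 258 = 0.3101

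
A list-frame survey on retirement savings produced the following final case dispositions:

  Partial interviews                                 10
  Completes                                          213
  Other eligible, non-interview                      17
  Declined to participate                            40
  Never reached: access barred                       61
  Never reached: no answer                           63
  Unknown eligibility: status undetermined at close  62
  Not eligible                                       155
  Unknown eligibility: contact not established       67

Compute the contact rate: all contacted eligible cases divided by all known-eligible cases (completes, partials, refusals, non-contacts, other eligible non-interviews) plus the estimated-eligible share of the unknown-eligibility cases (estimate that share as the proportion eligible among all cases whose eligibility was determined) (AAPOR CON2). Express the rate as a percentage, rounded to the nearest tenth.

56.3%

No contact after all attempts = 63 + 61 = 124
Eligibility not determined = 67 + 62 = 129
Top = 213 + 10 + 40 + 17 = 280
Determined eligible = 213 + 10 + 40 + 124 + 17 = 404
e = 404 / (404 + 155) = 404 / 559 = 0.7227
Eligible share of unknowns = 0.7227 × 129 = 93.23
Denominator = 404 + 93.23 = 497.23
CON2 = 280 / 497.23 = 0.5631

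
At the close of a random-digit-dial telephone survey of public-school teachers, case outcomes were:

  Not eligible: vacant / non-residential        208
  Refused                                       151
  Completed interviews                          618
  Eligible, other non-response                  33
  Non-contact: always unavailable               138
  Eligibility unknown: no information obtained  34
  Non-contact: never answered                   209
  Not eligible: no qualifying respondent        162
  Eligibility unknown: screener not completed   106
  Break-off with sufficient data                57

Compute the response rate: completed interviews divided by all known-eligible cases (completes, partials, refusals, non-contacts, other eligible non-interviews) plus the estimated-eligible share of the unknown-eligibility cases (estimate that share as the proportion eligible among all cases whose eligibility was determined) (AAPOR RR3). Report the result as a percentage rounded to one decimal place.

No answer / not reached = 209 + 138 = 347
Unknown if eligible = 106 + 34 = 140
Not eligible = 162 + 208 = 370
Numerator → 618
Eligible (known) → 618 + 57 + 151 + 347 + 33 = 1206
e = 1206 / (1206 + 370) = 1206 / 1576 = 0.7652
e × U → 0.7652 × 140 = 107.13
Denom → 1206 + 107.13 = 1313.13
RR3 = 618 / 1313.13 = 0.4706

47.1%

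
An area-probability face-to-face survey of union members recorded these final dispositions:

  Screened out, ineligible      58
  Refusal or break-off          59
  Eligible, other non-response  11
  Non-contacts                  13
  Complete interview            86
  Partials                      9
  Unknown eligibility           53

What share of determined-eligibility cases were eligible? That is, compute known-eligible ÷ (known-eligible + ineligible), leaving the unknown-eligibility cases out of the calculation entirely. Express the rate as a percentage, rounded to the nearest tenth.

Known eligible → 86 + 9 + 59 + 13 + 11 = 178
e = 178 / (178 + 58) = 178 / 236 = 0.7542

75.4%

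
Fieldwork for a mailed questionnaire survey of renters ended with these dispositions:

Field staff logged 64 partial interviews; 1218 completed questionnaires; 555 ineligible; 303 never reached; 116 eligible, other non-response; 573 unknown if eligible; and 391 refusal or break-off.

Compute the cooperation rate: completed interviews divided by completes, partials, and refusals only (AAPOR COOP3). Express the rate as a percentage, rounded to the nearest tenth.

72.8%

Numerator = 1218
Denom = 1218 + 64 + 391 = 1673
COOP3 = 1218 / 1673 = 0.7280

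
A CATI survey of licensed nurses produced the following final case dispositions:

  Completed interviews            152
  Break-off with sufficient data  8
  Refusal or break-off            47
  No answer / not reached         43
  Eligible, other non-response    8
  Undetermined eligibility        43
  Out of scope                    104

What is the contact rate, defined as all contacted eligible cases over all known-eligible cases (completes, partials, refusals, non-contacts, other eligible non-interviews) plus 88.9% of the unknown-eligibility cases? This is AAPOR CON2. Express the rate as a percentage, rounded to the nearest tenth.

Top: 152 + 8 + 47 + 8 = 215
Determined eligible: 152 + 8 + 47 + 43 + 8 = 258
Eligible share of unknowns: 0.8890 × 43 = 38.23
Denom: 258 + 38.23 = 296.23
CON2 = 215 / 296.23 = 0.7258

72.6%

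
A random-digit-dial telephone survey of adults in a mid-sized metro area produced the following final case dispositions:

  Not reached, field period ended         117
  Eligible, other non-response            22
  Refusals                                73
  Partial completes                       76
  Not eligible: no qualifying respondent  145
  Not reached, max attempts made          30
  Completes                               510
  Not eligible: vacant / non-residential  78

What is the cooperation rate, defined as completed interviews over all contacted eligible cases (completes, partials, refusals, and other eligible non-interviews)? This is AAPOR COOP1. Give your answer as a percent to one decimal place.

No contact after all attempts = 117 + 30 = 147
Out of scope = 145 + 78 = 223
Numerator = 510
Denom = 510 + 76 + 73 + 22 = 681
COOP1 = 510 / 681 = 0.7489

74.9%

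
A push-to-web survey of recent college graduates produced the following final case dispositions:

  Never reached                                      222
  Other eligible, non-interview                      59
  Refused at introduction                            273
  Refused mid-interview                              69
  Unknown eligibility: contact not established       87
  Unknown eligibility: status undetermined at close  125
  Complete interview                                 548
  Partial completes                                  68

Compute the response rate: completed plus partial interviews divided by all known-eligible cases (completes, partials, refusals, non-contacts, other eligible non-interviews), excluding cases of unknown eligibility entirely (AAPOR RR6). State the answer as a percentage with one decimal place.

Refusals = 273 + 69 = 342
Undetermined eligibility = 87 + 125 = 212
Num: 548 + 68 = 616
Denom: 548 + 68 + 342 + 222 + 59 = 1239
RR6 = 616 / 1239 = 0.4972

49.7%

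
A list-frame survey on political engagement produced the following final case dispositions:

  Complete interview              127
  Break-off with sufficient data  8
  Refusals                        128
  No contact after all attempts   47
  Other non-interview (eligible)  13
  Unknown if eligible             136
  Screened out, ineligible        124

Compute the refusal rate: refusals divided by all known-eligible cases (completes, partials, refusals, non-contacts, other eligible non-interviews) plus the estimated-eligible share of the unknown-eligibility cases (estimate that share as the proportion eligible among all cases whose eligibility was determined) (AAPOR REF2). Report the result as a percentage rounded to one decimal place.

30.4%

Top → 128
Eligible (known) → 127 + 8 + 128 + 47 + 13 = 323
e = 323 / (323 + 124) = 323 / 447 = 0.7226
Estimated eligible among unknowns → 0.7226 × 136 = 98.27
Denominator → 323 + 98.27 = 421.27
REF2 = 128 / 421.27 = 0.3038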